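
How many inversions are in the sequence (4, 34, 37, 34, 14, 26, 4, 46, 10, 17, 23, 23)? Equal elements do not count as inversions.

For each element, count later entries that are smaller:
4 → none → 0
34 → 14, 26, 4, 10, 17, 23, 23 → 7
37 → 34, 14, 26, 4, 10, 17, 23, 23 → 8
34 → 14, 26, 4, 10, 17, 23, 23 → 7
14 → 4, 10 → 2
26 → 4, 10, 17, 23, 23 → 5
4 → none → 0
46 → 10, 17, 23, 23 → 4
10 → none → 0
17 → none → 0
23 → none → 0
23 → none → 0
Sum: 0 + 7 + 8 + 7 + 2 + 5 + 0 + 4 + 0 + 0 + 0 + 0 = 33

33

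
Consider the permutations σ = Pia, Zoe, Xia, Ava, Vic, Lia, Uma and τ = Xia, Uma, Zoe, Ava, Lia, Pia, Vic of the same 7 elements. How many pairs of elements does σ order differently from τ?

There are 11 discordant pairs.

Assign each item its position (1..7) in the first ordering, then rewrite the second ordering as that position sequence:
positions: Pia→1, Zoe→2, Xia→3, Ava→4, Vic→5, Lia→6, Uma→7
second ordering as positions: [3, 7, 2, 4, 6, 1, 5]
Discordant pairs = inversions in this position sequence.
3: 2, 1 → 2
7: 2, 4, 6, 1, 5 → 5
2: 1 → 1
4: 1 → 1
6: 1, 5 → 2
1: 0
5: 0
Total: 2 + 5 + 1 + 1 + 2 + 0 + 0 = 11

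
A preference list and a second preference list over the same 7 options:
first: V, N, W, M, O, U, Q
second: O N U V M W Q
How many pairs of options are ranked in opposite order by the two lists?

Pairs: 9

Assign each item its position (1..7) in the first ordering, then rewrite the second ordering as that position sequence:
positions: V→1, N→2, W→3, M→4, O→5, U→6, Q→7
second ordering as positions: [5, 2, 6, 1, 4, 3, 7]
Discordant pairs = inversions in this position sequence.
5: 2, 1, 4, 3 → 4
2: 1 → 1
6: 1, 4, 3 → 3
1: 0
4: 3 → 1
3: 0
7: 0
Total: 4 + 1 + 3 + 0 + 1 + 0 + 0 = 9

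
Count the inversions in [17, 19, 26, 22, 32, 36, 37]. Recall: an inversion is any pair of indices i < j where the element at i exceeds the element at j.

Out-of-order pairs: 1

Sweep left to right; for each value list the smaller values that follow it:
17: 0
19: 0
26: 1
22: 0
32: 0
36: 0
37: 0
Sum: 0 + 0 + 1 + 0 + 0 + 0 + 0 = 1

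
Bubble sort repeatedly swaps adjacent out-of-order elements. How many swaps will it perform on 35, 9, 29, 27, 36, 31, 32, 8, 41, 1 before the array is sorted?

24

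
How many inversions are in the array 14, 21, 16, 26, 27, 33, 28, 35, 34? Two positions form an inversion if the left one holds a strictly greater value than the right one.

3 inversions

Sweep left to right; for each value list the smaller values that follow it:
14: 0
21: 1
16: 0
26: 0
27: 0
33: 1
28: 0
35: 1
34: 0
Sum: 0 + 1 + 0 + 0 + 0 + 1 + 0 + 1 + 0 = 3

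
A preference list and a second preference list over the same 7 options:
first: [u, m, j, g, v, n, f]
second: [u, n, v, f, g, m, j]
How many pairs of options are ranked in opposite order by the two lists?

12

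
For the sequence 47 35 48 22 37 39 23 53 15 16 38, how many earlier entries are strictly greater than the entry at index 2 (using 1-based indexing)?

1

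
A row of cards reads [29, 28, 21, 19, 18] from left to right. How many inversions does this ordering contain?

Inversion pairs (indices are 1-based):
(1,2): 29 > 28
(1,3): 29 > 21
(1,4): 29 > 19
(1,5): 29 > 18
(2,3): 28 > 21
(2,4): 28 > 19
(2,5): 28 > 18
(3,4): 21 > 19
(3,5): 21 > 18
(4,5): 19 > 18
That's 10 pairs.

Out-of-order pairs: 10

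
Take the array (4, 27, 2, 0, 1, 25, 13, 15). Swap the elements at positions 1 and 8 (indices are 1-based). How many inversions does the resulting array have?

There are 16 inversions.

Positions 1 and 8 hold 4 and 15; after swapping, the array is [15, 27, 2, 0, 1, 25, 13, 4].
Count, for each position, how many later elements it exceeds:
15 → 2, 0, 1, 13, 4 → 5
27 → 2, 0, 1, 25, 13, 4 → 6
2 → 0, 1 → 2
0 → none → 0
1 → none → 0
25 → 13, 4 → 2
13 → 4 → 1
4 → none → 0
Sum: 5 + 6 + 2 + 0 + 0 + 2 + 1 + 0 = 16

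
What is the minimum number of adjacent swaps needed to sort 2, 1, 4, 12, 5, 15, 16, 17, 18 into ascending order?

There are 2 swaps.

Minimum adjacent swaps = number of inversions (each swap of adjacent out-of-order elements removes one inversion and no swap can remove more).
Count inversions — for each element, later elements that are smaller:
2: 1 → 1
1: none → 0
4: none → 0
12: 5 → 1
5: none → 0
15: none → 0
16: none → 0
17: none → 0
18: none → 0
Total inversions: 1 + 0 + 0 + 1 + 0 + 0 + 0 + 0 + 0 = 2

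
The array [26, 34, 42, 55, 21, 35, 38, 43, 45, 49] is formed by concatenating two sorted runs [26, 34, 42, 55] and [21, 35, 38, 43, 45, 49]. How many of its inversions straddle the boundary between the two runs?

Take each right-half value and tally the left-half values above it:
r = 21: 26, 34, 42, 55 → 4
r = 35: 42, 55 → 2
r = 38: 42, 55 → 2
r = 43: 55 → 1
r = 45: 55 → 1
r = 49: 55 → 1
Cross-inversions: 4 + 2 + 2 + 1 + 1 + 1 = 11

Cross-inversions: 11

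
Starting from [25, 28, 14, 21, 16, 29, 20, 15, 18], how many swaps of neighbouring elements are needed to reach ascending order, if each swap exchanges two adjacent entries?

The minimum number of adjacent swaps to sort an array equals its inversion count, since every such swap removes exactly one inversion.
Count inversions — for each element, later elements that are smaller:
25: 14, 21, 16, 20, 15, 18 → 6
28: 14, 21, 16, 20, 15, 18 → 6
14: none → 0
21: 16, 20, 15, 18 → 4
16: 15 → 1
29: 20, 15, 18 → 3
20: 15, 18 → 2
15: none → 0
18: none → 0
Total inversions: 6 + 6 + 0 + 4 + 1 + 3 + 2 + 0 + 0 = 22

22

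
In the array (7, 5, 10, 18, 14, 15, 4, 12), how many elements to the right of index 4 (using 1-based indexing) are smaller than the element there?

The element at index 4 is 18.
Elements after it: 14, 15, 4, 12
Those smaller than 18: 14, 15, 4, 12

4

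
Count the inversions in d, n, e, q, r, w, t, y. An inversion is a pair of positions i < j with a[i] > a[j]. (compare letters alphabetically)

Element-by-element contributions:
d: 0
n: 1
e: 0
q: 0
r: 0
w: 1
t: 0
y: 0
Sum: 0 + 1 + 0 + 0 + 0 + 1 + 0 + 0 = 2

2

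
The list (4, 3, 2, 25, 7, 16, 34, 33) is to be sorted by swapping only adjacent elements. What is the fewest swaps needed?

6

Minimum adjacent swaps = number of inversions (each swap of adjacent out-of-order elements removes one inversion and no swap can remove more).
Count inversions — for each element, later elements that are smaller:
4: 3, 2 → 2
3: 2 → 1
2: none → 0
25: 7, 16 → 2
7: none → 0
16: none → 0
34: 33 → 1
33: none → 0
Total inversions: 2 + 1 + 0 + 2 + 0 + 0 + 1 + 0 = 6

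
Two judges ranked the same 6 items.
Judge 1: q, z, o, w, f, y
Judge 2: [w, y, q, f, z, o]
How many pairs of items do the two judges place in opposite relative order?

9

Assign each item its position (1..6) in the first ordering, then rewrite the second ordering as that position sequence:
positions: q→1, z→2, o→3, w→4, f→5, y→6
second ordering as positions: [4, 6, 1, 5, 2, 3]
Discordant pairs = inversions in this position sequence.
4: 1, 2, 3 → 3
6: 1, 5, 2, 3 → 4
1: 0
5: 2, 3 → 2
2: 0
3: 0
Total: 3 + 4 + 0 + 2 + 0 + 0 = 9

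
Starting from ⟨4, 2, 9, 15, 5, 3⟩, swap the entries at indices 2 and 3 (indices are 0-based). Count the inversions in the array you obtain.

8

Positions 2 and 3 hold 9 and 15; after swapping, the array is [4, 2, 15, 9, 5, 3].
Count, for each position, how many later elements it exceeds:
4 → 2, 3 → 2
2 → none → 0
15 → 9, 5, 3 → 3
9 → 5, 3 → 2
5 → 3 → 1
3 → none → 0
Sum: 2 + 0 + 3 + 2 + 1 + 0 = 8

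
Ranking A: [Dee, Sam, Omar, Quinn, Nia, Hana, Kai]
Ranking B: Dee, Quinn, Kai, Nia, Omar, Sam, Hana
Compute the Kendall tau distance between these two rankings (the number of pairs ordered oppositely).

Discordant pairs: 9

Assign each item its position (1..7) in the first ordering, then rewrite the second ordering as that position sequence:
positions: Dee→1, Sam→2, Omar→3, Quinn→4, Nia→5, Hana→6, Kai→7
second ordering as positions: [1, 4, 7, 5, 3, 2, 6]
Discordant pairs = inversions in this position sequence.
1: 0
4: 3, 2 → 2
7: 5, 3, 2, 6 → 4
5: 3, 2 → 2
3: 2 → 1
2: 0
6: 0
Total: 0 + 2 + 4 + 2 + 1 + 0 + 0 = 9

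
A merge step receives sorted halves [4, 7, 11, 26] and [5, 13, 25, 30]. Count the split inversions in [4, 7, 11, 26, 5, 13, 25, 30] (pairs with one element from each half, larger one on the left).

For each element r of the right run, count left-run elements greater than r:
r = 5: 7, 11, 26 → 3
r = 13: 26 → 1
r = 25: 26 → 1
r = 30: none → 0
Cross-inversions: 3 + 1 + 1 + 0 = 5

Split inversions: 5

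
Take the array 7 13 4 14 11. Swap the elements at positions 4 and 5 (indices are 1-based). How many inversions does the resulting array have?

3

Positions 4 and 5 hold 14 and 11; after swapping, the array is [7, 13, 4, 11, 14].
For each element, count later entries that are smaller:
7: 1
13: 2
4: 0
11: 0
14: 0
Sum: 1 + 2 + 0 + 0 + 0 = 3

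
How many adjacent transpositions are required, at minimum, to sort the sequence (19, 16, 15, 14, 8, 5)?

Adjacent swaps: 15

Each adjacent swap fixes exactly one inversion, so the minimum swap count equals the number of inversions.
Count inversions — for each element, later elements that are smaller:
19: 16, 15, 14, 8, 5 → 5
16: 15, 14, 8, 5 → 4
15: 14, 8, 5 → 3
14: 8, 5 → 2
8: 5 → 1
5: none → 0
Total inversions: 5 + 4 + 3 + 2 + 1 + 0 = 15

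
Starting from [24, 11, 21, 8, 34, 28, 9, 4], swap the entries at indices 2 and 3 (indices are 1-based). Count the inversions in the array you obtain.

Positions 2 and 3 hold 11 and 21; after swapping, the array is [24, 21, 11, 8, 34, 28, 9, 4].
Count, for each position, how many later elements it exceeds:
24: 5
21: 4
11: 3
8: 1
34: 3
28: 2
9: 1
4: 0
Sum: 5 + 4 + 3 + 1 + 3 + 2 + 1 + 0 = 19

There are 19 inversions.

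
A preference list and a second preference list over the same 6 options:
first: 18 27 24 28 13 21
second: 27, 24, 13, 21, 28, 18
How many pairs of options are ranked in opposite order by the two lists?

Assign each item its position (1..6) in the first ordering, then rewrite the second ordering as that position sequence:
positions: 18→1, 27→2, 24→3, 28→4, 13→5, 21→6
second ordering as positions: [2, 3, 5, 6, 4, 1]
Discordant pairs = inversions in this position sequence.
2: 1 → 1
3: 1 → 1
5: 4, 1 → 2
6: 4, 1 → 2
4: 1 → 1
1: 0
Total: 1 + 1 + 2 + 2 + 1 + 0 = 7

Pairs: 7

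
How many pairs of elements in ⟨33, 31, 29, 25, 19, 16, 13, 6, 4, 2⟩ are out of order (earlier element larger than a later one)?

45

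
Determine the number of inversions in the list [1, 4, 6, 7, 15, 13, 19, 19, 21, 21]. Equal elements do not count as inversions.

Sweep left to right; for each value list the smaller values that follow it:
1: 0
4: 0
6: 0
7: 0
15: 1
13: 0
19: 0
19: 0
21: 0
21: 0
Sum: 0 + 0 + 0 + 0 + 1 + 0 + 0 + 0 + 0 + 0 = 1

1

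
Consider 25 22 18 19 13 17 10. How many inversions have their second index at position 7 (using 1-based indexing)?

The element at index 7 is 10.
Elements before it: 25, 22, 18, 19, 13, 17
Those larger than 10: 25, 22, 18, 19, 13, 17

6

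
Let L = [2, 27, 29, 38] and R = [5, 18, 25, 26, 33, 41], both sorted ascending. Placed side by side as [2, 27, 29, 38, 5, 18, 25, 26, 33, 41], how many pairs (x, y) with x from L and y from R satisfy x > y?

13 split inversions

Count, for every r in R, how many entries of L exceed r:
r = 5: 27, 29, 38 → 3
r = 18: 27, 29, 38 → 3
r = 25: 27, 29, 38 → 3
r = 26: 27, 29, 38 → 3
r = 33: 38 → 1
r = 41: none → 0
Cross-inversions: 3 + 3 + 3 + 3 + 1 + 0 = 13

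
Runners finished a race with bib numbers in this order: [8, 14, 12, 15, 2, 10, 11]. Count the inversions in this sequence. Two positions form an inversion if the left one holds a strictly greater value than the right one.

11

Listing every pair i<j with a[i]>a[j] (using 0-based positions):
(0,4): 8 > 2
(1,2): 14 > 12
(1,4): 14 > 2
(1,5): 14 > 10
(1,6): 14 > 11
(2,4): 12 > 2
(2,5): 12 > 10
(2,6): 12 > 11
(3,4): 15 > 2
(3,5): 15 > 10
(3,6): 15 > 11
That's 11 pairs.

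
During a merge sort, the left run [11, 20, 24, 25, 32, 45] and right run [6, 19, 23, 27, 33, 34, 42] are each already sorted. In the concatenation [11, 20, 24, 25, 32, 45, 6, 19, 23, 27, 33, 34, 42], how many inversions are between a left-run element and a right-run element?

Count, for every r in R, how many entries of L exceed r:
r = 6: 11, 20, 24, 25, 32, 45 → 6
r = 19: 20, 24, 25, 32, 45 → 5
r = 23: 24, 25, 32, 45 → 4
r = 27: 32, 45 → 2
r = 33: 45 → 1
r = 34: 45 → 1
r = 42: 45 → 1
Cross-inversions: 6 + 5 + 4 + 2 + 1 + 1 + 1 = 20

20 split inversions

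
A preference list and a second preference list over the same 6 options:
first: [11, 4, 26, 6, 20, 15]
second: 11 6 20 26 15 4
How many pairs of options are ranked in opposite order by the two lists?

Pairs: 6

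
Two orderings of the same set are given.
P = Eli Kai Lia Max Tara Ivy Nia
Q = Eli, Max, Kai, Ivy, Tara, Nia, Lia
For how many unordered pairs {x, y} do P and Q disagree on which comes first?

Assign each item its position (1..7) in the first ordering, then rewrite the second ordering as that position sequence:
positions: Eli→1, Kai→2, Lia→3, Max→4, Tara→5, Ivy→6, Nia→7
second ordering as positions: [1, 4, 2, 6, 5, 7, 3]
Discordant pairs = inversions in this position sequence.
1: 0
4: 2, 3 → 2
2: 0
6: 5, 3 → 2
5: 3 → 1
7: 3 → 1
3: 0
Total: 0 + 2 + 0 + 2 + 1 + 1 + 0 = 6

6 disagreeing pairs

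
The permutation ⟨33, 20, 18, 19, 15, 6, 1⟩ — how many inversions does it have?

20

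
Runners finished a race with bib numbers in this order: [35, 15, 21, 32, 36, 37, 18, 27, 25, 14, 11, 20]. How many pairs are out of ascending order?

43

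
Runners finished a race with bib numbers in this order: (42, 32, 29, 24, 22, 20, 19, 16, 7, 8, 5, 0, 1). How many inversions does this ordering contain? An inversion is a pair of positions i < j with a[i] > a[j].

For each element, count later entries that are smaller:
42 → 32, 29, 24, 22, 20, 19, 16, 7, 8, 5, 0, 1 → 12
32 → 29, 24, 22, 20, 19, 16, 7, 8, 5, 0, 1 → 11
29 → 24, 22, 20, 19, 16, 7, 8, 5, 0, 1 → 10
24 → 22, 20, 19, 16, 7, 8, 5, 0, 1 → 9
22 → 20, 19, 16, 7, 8, 5, 0, 1 → 8
20 → 19, 16, 7, 8, 5, 0, 1 → 7
19 → 16, 7, 8, 5, 0, 1 → 6
16 → 7, 8, 5, 0, 1 → 5
7 → 5, 0, 1 → 3
8 → 5, 0, 1 → 3
5 → 0, 1 → 2
0 → none → 0
1 → none → 0
Sum: 12 + 11 + 10 + 9 + 8 + 7 + 6 + 5 + 3 + 3 + 2 + 0 + 0 = 76

76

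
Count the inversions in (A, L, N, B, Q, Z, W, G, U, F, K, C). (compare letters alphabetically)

Count, for each position, how many later elements it exceeds:
A → none → 0
L → B, G, F, K, C → 5
N → B, G, F, K, C → 5
B → none → 0
Q → G, F, K, C → 4
Z → W, G, U, F, K, C → 6
W → G, U, F, K, C → 5
G → F, C → 2
U → F, K, C → 3
F → C → 1
K → C → 1
C → none → 0
Sum: 0 + 5 + 5 + 0 + 4 + 6 + 5 + 2 + 3 + 1 + 1 + 0 = 32

Inversions: 32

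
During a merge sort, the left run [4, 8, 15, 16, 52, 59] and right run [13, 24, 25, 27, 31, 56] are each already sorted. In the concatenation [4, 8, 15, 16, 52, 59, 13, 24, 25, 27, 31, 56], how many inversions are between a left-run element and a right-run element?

Take each right-half value and tally the left-half values above it:
r = 13: 15, 16, 52, 59 → 4
r = 24: 52, 59 → 2
r = 25: 52, 59 → 2
r = 27: 52, 59 → 2
r = 31: 52, 59 → 2
r = 56: 59 → 1
Cross-inversions: 4 + 2 + 2 + 2 + 2 + 1 = 13

13 split inversions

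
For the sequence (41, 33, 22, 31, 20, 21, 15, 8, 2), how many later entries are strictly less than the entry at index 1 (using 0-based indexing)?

7

The element at index 1 is 33.
Elements after it: 22, 31, 20, 21, 15, 8, 2
Those smaller than 33: 22, 31, 20, 21, 15, 8, 2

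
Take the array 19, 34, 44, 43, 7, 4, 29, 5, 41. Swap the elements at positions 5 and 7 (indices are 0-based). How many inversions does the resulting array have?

22

Positions 5 and 7 hold 4 and 5; after swapping, the array is [19, 34, 44, 43, 7, 5, 29, 4, 41].
Element-by-element contributions:
19 → 7, 5, 4 → 3
34 → 7, 5, 29, 4 → 4
44 → 43, 7, 5, 29, 4, 41 → 6
43 → 7, 5, 29, 4, 41 → 5
7 → 5, 4 → 2
5 → 4 → 1
29 → 4 → 1
4 → none → 0
41 → none → 0
Sum: 3 + 4 + 6 + 5 + 2 + 1 + 1 + 0 + 0 = 22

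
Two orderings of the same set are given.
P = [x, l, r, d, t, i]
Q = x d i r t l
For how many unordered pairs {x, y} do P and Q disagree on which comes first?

Assign each item its position (1..6) in the first ordering, then rewrite the second ordering as that position sequence:
positions: x→1, l→2, r→3, d→4, t→5, i→6
second ordering as positions: [1, 4, 6, 3, 5, 2]
Discordant pairs = inversions in this position sequence.
1: 0
4: 3, 2 → 2
6: 3, 5, 2 → 3
3: 2 → 1
5: 2 → 1
2: 0
Total: 0 + 2 + 3 + 1 + 1 + 0 = 7

7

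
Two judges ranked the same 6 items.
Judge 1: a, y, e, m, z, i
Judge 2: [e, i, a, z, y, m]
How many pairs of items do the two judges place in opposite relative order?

8

Assign each item its position (1..6) in the first ordering, then rewrite the second ordering as that position sequence:
positions: a→1, y→2, e→3, m→4, z→5, i→6
second ordering as positions: [3, 6, 1, 5, 2, 4]
Discordant pairs = inversions in this position sequence.
3: 1, 2 → 2
6: 1, 5, 2, 4 → 4
1: 0
5: 2, 4 → 2
2: 0
4: 0
Total: 2 + 4 + 0 + 2 + 0 + 0 = 8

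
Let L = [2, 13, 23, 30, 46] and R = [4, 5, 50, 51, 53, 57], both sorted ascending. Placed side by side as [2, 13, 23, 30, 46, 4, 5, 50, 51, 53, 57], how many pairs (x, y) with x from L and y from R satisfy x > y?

Take each right-half value and tally the left-half values above it:
r = 4: 13, 23, 30, 46 → 4
r = 5: 13, 23, 30, 46 → 4
r = 50: none → 0
r = 51: none → 0
r = 53: none → 0
r = 57: none → 0
Cross-inversions: 4 + 4 + 0 + 0 + 0 + 0 = 8

8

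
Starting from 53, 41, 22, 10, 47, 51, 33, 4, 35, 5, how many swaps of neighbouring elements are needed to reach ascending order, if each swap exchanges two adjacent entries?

31 swaps

The minimum number of adjacent swaps to sort an array equals its inversion count, since every such swap removes exactly one inversion.
Count inversions — for each element, later elements that are smaller:
53: 41, 22, 10, 47, 51, 33, 4, 35, 5 → 9
41: 22, 10, 33, 4, 35, 5 → 6
22: 10, 4, 5 → 3
10: 4, 5 → 2
47: 33, 4, 35, 5 → 4
51: 33, 4, 35, 5 → 4
33: 4, 5 → 2
4: none → 0
35: 5 → 1
5: none → 0
Total inversions: 9 + 6 + 3 + 2 + 4 + 4 + 2 + 0 + 1 + 0 = 31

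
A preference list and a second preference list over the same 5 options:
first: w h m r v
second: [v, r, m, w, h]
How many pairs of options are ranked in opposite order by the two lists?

9

Assign each item its position (1..5) in the first ordering, then rewrite the second ordering as that position sequence:
positions: w→1, h→2, m→3, r→4, v→5
second ordering as positions: [5, 4, 3, 1, 2]
Discordant pairs = inversions in this position sequence.
5: 4, 3, 1, 2 → 4
4: 3, 1, 2 → 3
3: 1, 2 → 2
1: 0
2: 0
Total: 4 + 3 + 2 + 0 + 0 = 9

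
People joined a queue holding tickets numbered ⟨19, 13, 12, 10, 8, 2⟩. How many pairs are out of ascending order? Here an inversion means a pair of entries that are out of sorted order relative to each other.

15

Element-by-element contributions:
19: 5
13: 4
12: 3
10: 2
8: 1
2: 0
Sum: 5 + 4 + 3 + 2 + 1 + 0 = 15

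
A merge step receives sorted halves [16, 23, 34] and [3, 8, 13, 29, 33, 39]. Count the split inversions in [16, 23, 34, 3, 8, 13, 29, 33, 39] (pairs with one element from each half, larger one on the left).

For each element r of the right run, count left-run elements greater than r:
r = 3: 16, 23, 34 → 3
r = 8: 16, 23, 34 → 3
r = 13: 16, 23, 34 → 3
r = 29: 34 → 1
r = 33: 34 → 1
r = 39: none → 0
Cross-inversions: 3 + 3 + 3 + 1 + 1 + 0 = 11

11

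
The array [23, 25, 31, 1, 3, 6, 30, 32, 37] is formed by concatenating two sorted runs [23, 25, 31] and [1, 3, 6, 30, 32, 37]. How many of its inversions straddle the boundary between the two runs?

10

Count, for every r in R, how many entries of L exceed r:
r = 1: 23, 25, 31 → 3
r = 3: 23, 25, 31 → 3
r = 6: 23, 25, 31 → 3
r = 30: 31 → 1
r = 32: none → 0
r = 37: none → 0
Cross-inversions: 3 + 3 + 3 + 1 + 0 + 0 = 10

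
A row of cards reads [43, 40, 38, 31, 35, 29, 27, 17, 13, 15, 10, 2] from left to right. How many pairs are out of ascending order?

For each element, count later entries that are smaller:
43: 11
40: 10
38: 9
31: 7
35: 7
29: 6
27: 5
17: 4
13: 2
15: 2
10: 1
2: 0
Sum: 11 + 10 + 9 + 7 + 7 + 6 + 5 + 4 + 2 + 2 + 1 + 0 = 64

Inversions: 64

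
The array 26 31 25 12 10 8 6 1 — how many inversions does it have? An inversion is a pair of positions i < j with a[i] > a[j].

Sweep left to right; for each value list the smaller values that follow it:
26 → 25, 12, 10, 8, 6, 1 → 6
31 → 25, 12, 10, 8, 6, 1 → 6
25 → 12, 10, 8, 6, 1 → 5
12 → 10, 8, 6, 1 → 4
10 → 8, 6, 1 → 3
8 → 6, 1 → 2
6 → 1 → 1
1 → none → 0
Sum: 6 + 6 + 5 + 4 + 3 + 2 + 1 + 0 = 27

27 out-of-order pairs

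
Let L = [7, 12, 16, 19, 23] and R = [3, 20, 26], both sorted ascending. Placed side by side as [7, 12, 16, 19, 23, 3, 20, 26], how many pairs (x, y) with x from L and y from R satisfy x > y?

Take each right-half value and tally the left-half values above it:
r = 3: 7, 12, 16, 19, 23 → 5
r = 20: 23 → 1
r = 26: none → 0
Cross-inversions: 5 + 1 + 0 = 6

6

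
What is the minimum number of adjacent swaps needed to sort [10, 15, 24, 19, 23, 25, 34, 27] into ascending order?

The minimum number of adjacent swaps to sort an array equals its inversion count, since every such swap removes exactly one inversion.
Count inversions — for each element, later elements that are smaller:
10: none → 0
15: none → 0
24: 19, 23 → 2
19: none → 0
23: none → 0
25: none → 0
34: 27 → 1
27: none → 0
Total inversions: 0 + 0 + 2 + 0 + 0 + 0 + 1 + 0 = 3

3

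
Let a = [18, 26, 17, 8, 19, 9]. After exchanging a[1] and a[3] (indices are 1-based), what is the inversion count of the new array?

9

Positions 1 and 3 hold 18 and 17; after swapping, the array is [17, 26, 18, 8, 19, 9].
Element-by-element contributions:
17 → 8, 9 → 2
26 → 18, 8, 19, 9 → 4
18 → 8, 9 → 2
8 → none → 0
19 → 9 → 1
9 → none → 0
Sum: 2 + 4 + 2 + 0 + 1 + 0 = 9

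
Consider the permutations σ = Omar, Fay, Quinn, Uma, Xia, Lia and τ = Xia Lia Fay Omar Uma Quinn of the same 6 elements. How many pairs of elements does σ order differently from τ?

10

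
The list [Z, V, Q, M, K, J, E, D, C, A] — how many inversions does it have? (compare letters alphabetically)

45

For each element, count later entries that are smaller:
Z → V, Q, M, K, J, E, D, C, A → 9
V → Q, M, K, J, E, D, C, A → 8
Q → M, K, J, E, D, C, A → 7
M → K, J, E, D, C, A → 6
K → J, E, D, C, A → 5
J → E, D, C, A → 4
E → D, C, A → 3
D → C, A → 2
C → A → 1
A → none → 0
Sum: 9 + 8 + 7 + 6 + 5 + 4 + 3 + 2 + 1 + 0 = 45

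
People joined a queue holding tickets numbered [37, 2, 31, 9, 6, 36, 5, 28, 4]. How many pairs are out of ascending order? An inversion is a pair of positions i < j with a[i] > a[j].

Sweep left to right; for each value list the smaller values that follow it:
37: 8
2: 0
31: 5
9: 3
6: 2
36: 3
5: 1
28: 1
4: 0
Sum: 8 + 0 + 5 + 3 + 2 + 3 + 1 + 1 + 0 = 23

23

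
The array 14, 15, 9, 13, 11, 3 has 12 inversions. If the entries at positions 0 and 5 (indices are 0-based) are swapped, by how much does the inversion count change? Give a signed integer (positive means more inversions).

-7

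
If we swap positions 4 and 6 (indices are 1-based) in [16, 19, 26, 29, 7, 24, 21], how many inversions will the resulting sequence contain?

8

Positions 4 and 6 hold 29 and 24; after swapping, the array is [16, 19, 26, 24, 7, 29, 21].
Sweep left to right; for each value list the smaller values that follow it:
16: 1
19: 1
26: 3
24: 2
7: 0
29: 1
21: 0
Sum: 1 + 1 + 3 + 2 + 0 + 1 + 0 = 8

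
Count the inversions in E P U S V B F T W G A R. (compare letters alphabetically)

There are 33 inversions.

Element-by-element contributions:
E → B, A → 2
P → B, F, G, A → 4
U → S, B, F, T, G, A, R → 7
S → B, F, G, A, R → 5
V → B, F, T, G, A, R → 6
B → A → 1
F → A → 1
T → G, A, R → 3
W → G, A, R → 3
G → A → 1
A → none → 0
R → none → 0
Sum: 2 + 4 + 7 + 5 + 6 + 1 + 1 + 3 + 3 + 1 + 0 + 0 = 33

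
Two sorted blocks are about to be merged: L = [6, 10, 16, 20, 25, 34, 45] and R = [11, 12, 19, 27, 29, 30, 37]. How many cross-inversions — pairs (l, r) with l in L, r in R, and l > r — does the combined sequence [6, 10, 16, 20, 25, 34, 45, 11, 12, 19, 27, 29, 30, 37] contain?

21 split inversions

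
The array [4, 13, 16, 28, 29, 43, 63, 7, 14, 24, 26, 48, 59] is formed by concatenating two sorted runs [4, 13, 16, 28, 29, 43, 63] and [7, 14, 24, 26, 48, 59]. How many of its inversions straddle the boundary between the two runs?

For each element r of the right run, count left-run elements greater than r:
r = 7: 13, 16, 28, 29, 43, 63 → 6
r = 14: 16, 28, 29, 43, 63 → 5
r = 24: 28, 29, 43, 63 → 4
r = 26: 28, 29, 43, 63 → 4
r = 48: 63 → 1
r = 59: 63 → 1
Cross-inversions: 6 + 5 + 4 + 4 + 1 + 1 = 21

21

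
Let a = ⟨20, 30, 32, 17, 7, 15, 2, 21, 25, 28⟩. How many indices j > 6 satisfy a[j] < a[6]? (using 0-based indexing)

0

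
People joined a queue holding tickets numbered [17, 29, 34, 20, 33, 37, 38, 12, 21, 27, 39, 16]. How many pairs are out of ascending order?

30

Count, for each position, how many later elements it exceeds:
17 → 12, 16 → 2
29 → 20, 12, 21, 27, 16 → 5
34 → 20, 33, 12, 21, 27, 16 → 6
20 → 12, 16 → 2
33 → 12, 21, 27, 16 → 4
37 → 12, 21, 27, 16 → 4
38 → 12, 21, 27, 16 → 4
12 → none → 0
21 → 16 → 1
27 → 16 → 1
39 → 16 → 1
16 → none → 0
Sum: 2 + 5 + 6 + 2 + 4 + 4 + 4 + 0 + 1 + 1 + 1 + 0 = 30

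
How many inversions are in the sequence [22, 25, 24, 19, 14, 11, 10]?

For each element, count later entries that are smaller:
22: 4
25: 5
24: 4
19: 3
14: 2
11: 1
10: 0
Sum: 4 + 5 + 4 + 3 + 2 + 1 + 0 = 19

19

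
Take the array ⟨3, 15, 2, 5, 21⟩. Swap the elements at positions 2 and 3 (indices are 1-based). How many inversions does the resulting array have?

2 inversions

Positions 2 and 3 hold 15 and 2; after swapping, the array is [3, 2, 15, 5, 21].
Sweep left to right; for each value list the smaller values that follow it:
3: 1
2: 0
15: 1
5: 0
21: 0
Sum: 1 + 0 + 1 + 0 + 0 = 2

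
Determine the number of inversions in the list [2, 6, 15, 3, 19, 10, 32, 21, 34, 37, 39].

Element-by-element contributions:
2 → none → 0
6 → 3 → 1
15 → 3, 10 → 2
3 → none → 0
19 → 10 → 1
10 → none → 0
32 → 21 → 1
21 → none → 0
34 → none → 0
37 → none → 0
39 → none → 0
Sum: 0 + 1 + 2 + 0 + 1 + 0 + 1 + 0 + 0 + 0 + 0 = 5

5 out-of-order pairs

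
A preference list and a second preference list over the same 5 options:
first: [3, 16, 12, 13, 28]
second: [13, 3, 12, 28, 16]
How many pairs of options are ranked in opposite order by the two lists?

Assign each item its position (1..5) in the first ordering, then rewrite the second ordering as that position sequence:
positions: 3→1, 16→2, 12→3, 13→4, 28→5
second ordering as positions: [4, 1, 3, 5, 2]
Discordant pairs = inversions in this position sequence.
4: 1, 3, 2 → 3
1: 0
3: 2 → 1
5: 2 → 1
2: 0
Total: 3 + 0 + 1 + 1 + 0 = 5

Pairs: 5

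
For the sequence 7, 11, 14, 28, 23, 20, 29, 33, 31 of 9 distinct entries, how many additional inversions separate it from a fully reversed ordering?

32 inversions short

Maximum inversions for 9 distinct elements is C(9, 2) = 9·8/2 = 36.
Current inversions — for each element, count later smaller elements:
7: 0
11: 0
14: 0
28: 2
23: 1
20: 0
29: 0
33: 1
31: 0
Current total: 0 + 0 + 0 + 2 + 1 + 0 + 0 + 1 + 0 = 4
Shortfall: 36 − 4 = 32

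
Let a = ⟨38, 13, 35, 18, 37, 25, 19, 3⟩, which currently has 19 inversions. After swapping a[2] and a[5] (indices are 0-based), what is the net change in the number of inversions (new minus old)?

Positions 2 and 5 hold 35 and 25; after swapping, the array is [38, 13, 25, 18, 37, 35, 19, 3].
Sweep left to right; for each value list the smaller values that follow it:
38: 7
13: 1
25: 3
18: 1
37: 3
35: 2
19: 1
3: 0
Sum: 7 + 1 + 3 + 1 + 3 + 2 + 1 + 0 = 18
Change: 18 − 19 = -1

-1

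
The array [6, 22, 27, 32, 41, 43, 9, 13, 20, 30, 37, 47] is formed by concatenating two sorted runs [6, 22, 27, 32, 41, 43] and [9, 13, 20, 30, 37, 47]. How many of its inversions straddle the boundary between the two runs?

There are 20 cross-inversions.

For each element r of the right run, count left-run elements greater than r:
r = 9: 22, 27, 32, 41, 43 → 5
r = 13: 22, 27, 32, 41, 43 → 5
r = 20: 22, 27, 32, 41, 43 → 5
r = 30: 32, 41, 43 → 3
r = 37: 41, 43 → 2
r = 47: none → 0
Cross-inversions: 5 + 5 + 5 + 3 + 2 + 0 = 20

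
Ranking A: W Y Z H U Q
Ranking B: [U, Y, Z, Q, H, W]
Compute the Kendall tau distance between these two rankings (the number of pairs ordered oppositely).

There are 9 discordant pairs.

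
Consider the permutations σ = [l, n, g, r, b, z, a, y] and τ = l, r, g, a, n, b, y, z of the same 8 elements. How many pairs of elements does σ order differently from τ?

Discordant pairs: 7

Assign each item its position (1..8) in the first ordering, then rewrite the second ordering as that position sequence:
positions: l→1, n→2, g→3, r→4, b→5, z→6, a→7, y→8
second ordering as positions: [1, 4, 3, 7, 2, 5, 8, 6]
Discordant pairs = inversions in this position sequence.
1: 0
4: 3, 2 → 2
3: 2 → 1
7: 2, 5, 6 → 3
2: 0
5: 0
8: 6 → 1
6: 0
Total: 0 + 2 + 1 + 3 + 0 + 0 + 1 + 0 = 7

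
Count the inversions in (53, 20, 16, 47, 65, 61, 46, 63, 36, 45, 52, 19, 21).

45

Sweep left to right; for each value list the smaller values that follow it:
53 → 20, 16, 47, 46, 36, 45, 52, 19, 21 → 9
20 → 16, 19 → 2
16 → none → 0
47 → 46, 36, 45, 19, 21 → 5
65 → 61, 46, 63, 36, 45, 52, 19, 21 → 8
61 → 46, 36, 45, 52, 19, 21 → 6
46 → 36, 45, 19, 21 → 4
63 → 36, 45, 52, 19, 21 → 5
36 → 19, 21 → 2
45 → 19, 21 → 2
52 → 19, 21 → 2
19 → none → 0
21 → none → 0
Sum: 9 + 2 + 0 + 5 + 8 + 6 + 4 + 5 + 2 + 2 + 2 + 0 + 0 = 45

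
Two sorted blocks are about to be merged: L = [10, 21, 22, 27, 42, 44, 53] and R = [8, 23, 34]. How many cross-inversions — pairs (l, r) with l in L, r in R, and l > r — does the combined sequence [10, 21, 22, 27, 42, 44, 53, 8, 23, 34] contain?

Take each right-half value and tally the left-half values above it:
r = 8: 10, 21, 22, 27, 42, 44, 53 → 7
r = 23: 27, 42, 44, 53 → 4
r = 34: 42, 44, 53 → 3
Cross-inversions: 7 + 4 + 3 = 14

There are 14 split inversions.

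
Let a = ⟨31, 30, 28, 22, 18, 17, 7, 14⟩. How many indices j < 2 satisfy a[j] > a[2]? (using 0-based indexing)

2

The element at index 2 is 28.
Elements before it: 31, 30
Those larger than 28: 31, 30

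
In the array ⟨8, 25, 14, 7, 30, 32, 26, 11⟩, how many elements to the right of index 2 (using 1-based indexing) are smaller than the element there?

The element at index 2 is 25.
Elements after it: 14, 7, 30, 32, 26, 11
Those smaller than 25: 14, 7, 11

3 such elements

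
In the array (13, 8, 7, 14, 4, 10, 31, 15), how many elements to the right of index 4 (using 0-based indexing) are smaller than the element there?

0 such elements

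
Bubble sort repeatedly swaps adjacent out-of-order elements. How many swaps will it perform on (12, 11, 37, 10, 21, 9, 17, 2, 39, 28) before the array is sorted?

Each adjacent swap fixes exactly one inversion, so the minimum swap count equals the number of inversions.
Count inversions — for each element, later elements that are smaller:
12: 11, 10, 9, 2 → 4
11: 10, 9, 2 → 3
37: 10, 21, 9, 17, 2, 28 → 6
10: 9, 2 → 2
21: 9, 17, 2 → 3
9: 2 → 1
17: 2 → 1
2: none → 0
39: 28 → 1
28: none → 0
Total inversions: 4 + 3 + 6 + 2 + 3 + 1 + 1 + 0 + 1 + 0 = 21

21 adjacent swaps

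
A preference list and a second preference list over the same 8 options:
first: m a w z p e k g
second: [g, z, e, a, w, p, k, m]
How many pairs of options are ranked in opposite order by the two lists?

Assign each item its position (1..8) in the first ordering, then rewrite the second ordering as that position sequence:
positions: m→1, a→2, w→3, z→4, p→5, e→6, k→7, g→8
second ordering as positions: [8, 4, 6, 2, 3, 5, 7, 1]
Discordant pairs = inversions in this position sequence.
8: 4, 6, 2, 3, 5, 7, 1 → 7
4: 2, 3, 1 → 3
6: 2, 3, 5, 1 → 4
2: 1 → 1
3: 1 → 1
5: 1 → 1
7: 1 → 1
1: 0
Total: 7 + 3 + 4 + 1 + 1 + 1 + 1 + 0 = 18

18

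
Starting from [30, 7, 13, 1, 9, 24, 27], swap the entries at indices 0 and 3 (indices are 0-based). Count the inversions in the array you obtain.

Positions 0 and 3 hold 30 and 1; after swapping, the array is [1, 7, 13, 30, 9, 24, 27].
Element-by-element contributions:
1 → none → 0
7 → none → 0
13 → 9 → 1
30 → 9, 24, 27 → 3
9 → none → 0
24 → none → 0
27 → none → 0
Sum: 0 + 0 + 1 + 3 + 0 + 0 + 0 = 4

4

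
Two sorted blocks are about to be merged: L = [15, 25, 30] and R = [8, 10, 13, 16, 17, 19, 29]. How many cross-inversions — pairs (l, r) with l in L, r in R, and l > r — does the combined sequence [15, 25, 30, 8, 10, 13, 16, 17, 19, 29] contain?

For each element r of the right run, count left-run elements greater than r:
r = 8: 15, 25, 30 → 3
r = 10: 15, 25, 30 → 3
r = 13: 15, 25, 30 → 3
r = 16: 25, 30 → 2
r = 17: 25, 30 → 2
r = 19: 25, 30 → 2
r = 29: 30 → 1
Cross-inversions: 3 + 3 + 3 + 2 + 2 + 2 + 1 = 16

16 cross-inversions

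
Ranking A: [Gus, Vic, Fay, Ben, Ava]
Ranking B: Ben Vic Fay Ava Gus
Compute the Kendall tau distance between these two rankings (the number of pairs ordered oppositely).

Assign each item its position (1..5) in the first ordering, then rewrite the second ordering as that position sequence:
positions: Gus→1, Vic→2, Fay→3, Ben→4, Ava→5
second ordering as positions: [4, 2, 3, 5, 1]
Discordant pairs = inversions in this position sequence.
4: 2, 3, 1 → 3
2: 1 → 1
3: 1 → 1
5: 1 → 1
1: 0
Total: 3 + 1 + 1 + 1 + 0 = 6

6 discordant pairs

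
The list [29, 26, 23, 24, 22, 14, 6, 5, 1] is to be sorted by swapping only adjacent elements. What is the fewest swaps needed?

35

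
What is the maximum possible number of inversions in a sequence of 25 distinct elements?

The maximum occurs when the array is in strictly decreasing order: every one of the C(25, 2) pairs is inverted.
C(25, 2) = 25·24/2 = 300

300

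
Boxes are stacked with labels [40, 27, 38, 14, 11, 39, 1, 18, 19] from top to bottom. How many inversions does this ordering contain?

24 inversions

Sweep left to right; for each value list the smaller values that follow it:
40: 8
27: 5
38: 5
14: 2
11: 1
39: 3
1: 0
18: 0
19: 0
Sum: 8 + 5 + 5 + 2 + 1 + 3 + 0 + 0 + 0 = 24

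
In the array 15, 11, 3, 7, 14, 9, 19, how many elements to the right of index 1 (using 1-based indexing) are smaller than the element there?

The element at index 1 is 15.
Elements after it: 11, 3, 7, 14, 9, 19
Those smaller than 15: 11, 3, 7, 14, 9

5 such elements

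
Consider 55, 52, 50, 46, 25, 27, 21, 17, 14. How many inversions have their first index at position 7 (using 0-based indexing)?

1

The element at index 7 is 17.
Elements after it: 14
Those smaller than 17: 14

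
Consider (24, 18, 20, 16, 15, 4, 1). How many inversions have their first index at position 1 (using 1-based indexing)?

6 such elements

The element at index 1 is 24.
Elements after it: 18, 20, 16, 15, 4, 1
Those smaller than 24: 18, 20, 16, 15, 4, 1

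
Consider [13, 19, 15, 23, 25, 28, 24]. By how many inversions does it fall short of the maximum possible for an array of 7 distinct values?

18 inversions short

Maximum inversions for 7 distinct elements is C(7, 2) = 7·6/2 = 21.
Current inversions — for each element, count later smaller elements:
13: 0
19: 1
15: 0
23: 0
25: 1
28: 1
24: 0
Current total: 0 + 1 + 0 + 0 + 1 + 1 + 0 = 3
Shortfall: 21 − 3 = 18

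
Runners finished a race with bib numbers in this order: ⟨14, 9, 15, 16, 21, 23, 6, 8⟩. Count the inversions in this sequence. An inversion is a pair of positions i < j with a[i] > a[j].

13

Count, for each position, how many later elements it exceeds:
14 → 9, 6, 8 → 3
9 → 6, 8 → 2
15 → 6, 8 → 2
16 → 6, 8 → 2
21 → 6, 8 → 2
23 → 6, 8 → 2
6 → none → 0
8 → none → 0
Sum: 3 + 2 + 2 + 2 + 2 + 2 + 0 + 0 = 13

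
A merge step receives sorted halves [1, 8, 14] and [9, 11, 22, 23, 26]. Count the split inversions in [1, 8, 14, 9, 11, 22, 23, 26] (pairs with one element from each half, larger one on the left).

2

For each element r of the right run, count left-run elements greater than r:
r = 9: 14 → 1
r = 11: 14 → 1
r = 22: none → 0
r = 23: none → 0
r = 26: none → 0
Cross-inversions: 1 + 1 + 0 + 0 + 0 = 2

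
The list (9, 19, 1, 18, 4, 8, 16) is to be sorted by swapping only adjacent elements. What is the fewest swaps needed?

Minimum adjacent swaps = number of inversions (each swap of adjacent out-of-order elements removes one inversion and no swap can remove more).
Count inversions — for each element, later elements that are smaller:
9: 1, 4, 8 → 3
19: 1, 18, 4, 8, 16 → 5
1: none → 0
18: 4, 8, 16 → 3
4: none → 0
8: none → 0
16: none → 0
Total inversions: 3 + 5 + 0 + 3 + 0 + 0 + 0 = 11

11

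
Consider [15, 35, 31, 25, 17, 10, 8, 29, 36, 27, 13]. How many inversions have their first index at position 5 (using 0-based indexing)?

The element at index 5 is 10.
Elements after it: 8, 29, 36, 27, 13
Those smaller than 10: 8

1 such element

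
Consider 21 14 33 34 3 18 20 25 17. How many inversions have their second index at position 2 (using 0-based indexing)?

The element at index 2 is 33.
Elements before it: 21, 14
None of them are larger than 33.

0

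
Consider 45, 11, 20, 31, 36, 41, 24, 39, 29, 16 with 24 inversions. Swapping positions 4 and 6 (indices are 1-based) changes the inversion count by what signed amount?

+3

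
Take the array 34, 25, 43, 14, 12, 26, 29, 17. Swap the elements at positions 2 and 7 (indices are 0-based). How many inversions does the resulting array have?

Positions 2 and 7 hold 43 and 17; after swapping, the array is [34, 25, 17, 14, 12, 26, 29, 43].
Sweep left to right; for each value list the smaller values that follow it:
34: 6
25: 3
17: 2
14: 1
12: 0
26: 0
29: 0
43: 0
Sum: 6 + 3 + 2 + 1 + 0 + 0 + 0 + 0 = 12

12 inversions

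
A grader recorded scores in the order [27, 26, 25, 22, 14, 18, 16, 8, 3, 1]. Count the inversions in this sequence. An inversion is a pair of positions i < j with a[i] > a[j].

43

Element-by-element contributions:
27: 9
26: 8
25: 7
22: 6
14: 3
18: 4
16: 3
8: 2
3: 1
1: 0
Sum: 9 + 8 + 7 + 6 + 3 + 4 + 3 + 2 + 1 + 0 = 43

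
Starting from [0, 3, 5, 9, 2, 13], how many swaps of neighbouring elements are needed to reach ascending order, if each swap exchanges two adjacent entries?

There are 3 swaps.

The minimum number of adjacent swaps to sort an array equals its inversion count, since every such swap removes exactly one inversion.
Count inversions — for each element, later elements that are smaller:
0: none → 0
3: 2 → 1
5: 2 → 1
9: 2 → 1
2: none → 0
13: none → 0
Total inversions: 0 + 1 + 1 + 1 + 0 + 0 = 3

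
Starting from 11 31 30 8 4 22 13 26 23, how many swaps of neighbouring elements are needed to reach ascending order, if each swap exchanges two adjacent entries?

18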